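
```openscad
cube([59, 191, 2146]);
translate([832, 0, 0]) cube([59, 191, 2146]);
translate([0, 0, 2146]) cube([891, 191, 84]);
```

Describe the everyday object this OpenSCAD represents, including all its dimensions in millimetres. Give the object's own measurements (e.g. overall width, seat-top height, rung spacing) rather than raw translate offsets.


A door frame. The clear opening is 773 mm wide and 2146 mm high. Two 59 mm wide jambs, 191 mm deep, stand either side of the opening from the floor to the top of the opening. A 84 mm thick head sits across the top of both jambs, spanning the full outside width of the frame.


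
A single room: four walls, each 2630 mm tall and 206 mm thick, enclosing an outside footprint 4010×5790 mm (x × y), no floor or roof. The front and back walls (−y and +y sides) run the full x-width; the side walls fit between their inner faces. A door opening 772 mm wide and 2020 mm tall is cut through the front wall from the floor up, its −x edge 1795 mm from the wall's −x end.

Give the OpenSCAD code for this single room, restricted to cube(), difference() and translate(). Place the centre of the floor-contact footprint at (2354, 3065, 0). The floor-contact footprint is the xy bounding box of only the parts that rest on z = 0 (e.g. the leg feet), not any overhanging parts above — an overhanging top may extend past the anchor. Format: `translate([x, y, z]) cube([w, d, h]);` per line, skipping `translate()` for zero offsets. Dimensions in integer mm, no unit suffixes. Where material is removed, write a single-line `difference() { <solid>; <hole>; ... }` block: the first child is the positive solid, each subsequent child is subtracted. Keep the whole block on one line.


difference() { translate([349, 170, 0]) cube([4010, 206, 2630]); translate([2144, 170, 0]) cube([772, 206, 2020]); }
translate([349, 5754, 0]) cube([4010, 206, 2630]);
translate([349, 376, 0]) cube([206, 5378, 2630]);
translate([4153, 376, 0]) cube([206, 5378, 2630]);


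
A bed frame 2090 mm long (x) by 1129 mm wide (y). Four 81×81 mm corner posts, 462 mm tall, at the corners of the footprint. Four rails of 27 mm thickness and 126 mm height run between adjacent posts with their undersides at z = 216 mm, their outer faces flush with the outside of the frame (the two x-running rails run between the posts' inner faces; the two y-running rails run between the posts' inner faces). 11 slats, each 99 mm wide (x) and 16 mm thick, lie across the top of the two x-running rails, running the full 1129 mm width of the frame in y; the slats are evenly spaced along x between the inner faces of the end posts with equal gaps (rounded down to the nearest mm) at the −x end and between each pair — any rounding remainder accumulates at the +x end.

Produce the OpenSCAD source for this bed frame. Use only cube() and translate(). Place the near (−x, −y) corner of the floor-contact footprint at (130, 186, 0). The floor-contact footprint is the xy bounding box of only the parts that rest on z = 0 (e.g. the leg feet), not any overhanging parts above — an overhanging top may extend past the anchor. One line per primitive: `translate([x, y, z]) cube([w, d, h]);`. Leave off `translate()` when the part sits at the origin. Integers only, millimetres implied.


translate([130, 186, 0]) cube([81, 81, 462]);
translate([130, 1234, 0]) cube([81, 81, 462]);
translate([2139, 186, 0]) cube([81, 81, 462]);
translate([2139, 1234, 0]) cube([81, 81, 462]);
translate([211, 186, 216]) cube([1928, 27, 126]);
translate([211, 1288, 216]) cube([1928, 27, 126]);
translate([130, 267, 216]) cube([27, 967, 126]);
translate([2193, 267, 216]) cube([27, 967, 126]);
translate([280, 186, 342]) cube([99, 1129, 16]);
translate([448, 186, 342]) cube([99, 1129, 16]);
translate([616, 186, 342]) cube([99, 1129, 16]);
translate([784, 186, 342]) cube([99, 1129, 16]);
translate([952, 186, 342]) cube([99, 1129, 16]);
translate([1120, 186, 342]) cube([99, 1129, 16]);
translate([1288, 186, 342]) cube([99, 1129, 16]);
translate([1456, 186, 342]) cube([99, 1129, 16]);
translate([1624, 186, 342]) cube([99, 1129, 16]);
translate([1792, 186, 342]) cube([99, 1129, 16]);
translate([1960, 186, 342]) cube([99, 1129, 16]);


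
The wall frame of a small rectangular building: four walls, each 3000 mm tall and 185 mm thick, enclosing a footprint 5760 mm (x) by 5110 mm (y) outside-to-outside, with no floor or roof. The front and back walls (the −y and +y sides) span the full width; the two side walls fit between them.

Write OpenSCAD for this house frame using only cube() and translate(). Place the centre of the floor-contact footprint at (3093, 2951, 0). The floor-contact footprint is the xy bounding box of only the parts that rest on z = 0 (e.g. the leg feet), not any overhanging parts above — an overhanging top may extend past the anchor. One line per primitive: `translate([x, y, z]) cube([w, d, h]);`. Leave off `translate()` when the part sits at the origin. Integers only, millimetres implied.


translate([213, 396, 0]) cube([5760, 185, 3000]);
translate([213, 5321, 0]) cube([5760, 185, 3000]);
translate([213, 581, 0]) cube([185, 4740, 3000]);
translate([5788, 581, 0]) cube([185, 4740, 3000]);


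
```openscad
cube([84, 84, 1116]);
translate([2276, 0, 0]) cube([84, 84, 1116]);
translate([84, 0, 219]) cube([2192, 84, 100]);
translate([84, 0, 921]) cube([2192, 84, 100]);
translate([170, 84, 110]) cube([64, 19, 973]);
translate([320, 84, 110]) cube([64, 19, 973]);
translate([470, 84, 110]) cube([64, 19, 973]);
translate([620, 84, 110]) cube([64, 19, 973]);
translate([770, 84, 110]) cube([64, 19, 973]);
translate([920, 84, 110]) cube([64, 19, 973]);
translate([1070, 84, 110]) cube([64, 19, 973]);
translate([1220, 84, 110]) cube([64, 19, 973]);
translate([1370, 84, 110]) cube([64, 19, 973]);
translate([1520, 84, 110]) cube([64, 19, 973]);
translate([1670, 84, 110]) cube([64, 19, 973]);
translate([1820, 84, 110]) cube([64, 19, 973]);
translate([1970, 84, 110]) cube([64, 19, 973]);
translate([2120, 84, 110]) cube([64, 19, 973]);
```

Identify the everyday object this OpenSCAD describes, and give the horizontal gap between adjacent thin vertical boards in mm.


A fence section. The picket gap is 86 mm.

Two posts, two rails, 14 pickets — a fence section. Span 2192 mm holds 14 pickets of 64 mm with 15 equal gaps: ⌊(2192 − 14·64) / 15⌋ = 86 mm.


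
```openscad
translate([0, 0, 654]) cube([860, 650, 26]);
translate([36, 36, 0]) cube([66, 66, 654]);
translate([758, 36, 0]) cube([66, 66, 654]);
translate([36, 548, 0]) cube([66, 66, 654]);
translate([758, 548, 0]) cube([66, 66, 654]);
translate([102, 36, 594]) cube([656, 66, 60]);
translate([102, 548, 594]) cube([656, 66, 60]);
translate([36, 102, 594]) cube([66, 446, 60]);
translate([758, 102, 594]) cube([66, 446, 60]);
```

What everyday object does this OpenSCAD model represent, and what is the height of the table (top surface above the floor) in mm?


A table. The table height is 680 mm.

A 860×650×26 slab sits at z = 654 on four 66 mm square posts — a table. The top surface is at 654 + 26 = 680 mm.


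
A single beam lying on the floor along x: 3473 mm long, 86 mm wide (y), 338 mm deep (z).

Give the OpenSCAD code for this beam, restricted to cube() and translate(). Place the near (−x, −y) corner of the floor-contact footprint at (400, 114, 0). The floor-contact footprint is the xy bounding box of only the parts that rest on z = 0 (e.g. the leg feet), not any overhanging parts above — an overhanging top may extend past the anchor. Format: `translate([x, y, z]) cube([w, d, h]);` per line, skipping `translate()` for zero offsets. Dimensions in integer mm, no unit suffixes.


translate([400, 114, 0]) cube([3473, 86, 338]);


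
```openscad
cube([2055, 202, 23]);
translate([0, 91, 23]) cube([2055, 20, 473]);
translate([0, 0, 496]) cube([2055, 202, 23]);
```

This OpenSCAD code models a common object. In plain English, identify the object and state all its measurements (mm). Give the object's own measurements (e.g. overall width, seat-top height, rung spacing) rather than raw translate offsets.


An I-beam lying along x, 2055 mm long. Overall section height 519 mm. Two flanges 202 mm wide (y) and 23 mm thick, one on the floor and one at the top; a web 20 mm thick runs between them, centred on the flange width.


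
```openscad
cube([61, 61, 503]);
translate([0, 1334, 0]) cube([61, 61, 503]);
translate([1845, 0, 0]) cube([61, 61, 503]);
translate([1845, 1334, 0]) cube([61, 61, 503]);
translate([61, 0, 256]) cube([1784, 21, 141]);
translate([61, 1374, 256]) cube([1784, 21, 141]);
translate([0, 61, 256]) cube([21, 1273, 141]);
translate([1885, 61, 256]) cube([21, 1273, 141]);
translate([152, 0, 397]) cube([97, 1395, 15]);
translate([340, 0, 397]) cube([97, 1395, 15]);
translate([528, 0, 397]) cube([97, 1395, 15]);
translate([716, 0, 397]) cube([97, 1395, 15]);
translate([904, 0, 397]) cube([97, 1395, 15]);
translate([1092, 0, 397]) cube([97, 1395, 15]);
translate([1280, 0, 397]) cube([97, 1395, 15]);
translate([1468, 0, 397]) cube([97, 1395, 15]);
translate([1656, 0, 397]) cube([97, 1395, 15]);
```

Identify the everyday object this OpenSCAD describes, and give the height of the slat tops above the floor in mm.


A bed frame. The slat-top height is 412 mm.

Four posts, four rails, and a row of slats — a bed frame. Slats sit on the rails at z = 256 + 141 = 397; with slat thickness 15, the top is 412 mm.


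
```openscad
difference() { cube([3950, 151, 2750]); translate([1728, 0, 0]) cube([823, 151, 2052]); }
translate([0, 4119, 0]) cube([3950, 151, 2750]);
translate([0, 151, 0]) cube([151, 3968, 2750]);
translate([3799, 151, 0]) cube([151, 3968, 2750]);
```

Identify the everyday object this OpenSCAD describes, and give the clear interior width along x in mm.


A single room. The interior width is 3648 mm.

Four walls enclosing a rectangle with a door in the front wall — a room. Outside width 3950 minus two 151 mm walls gives 3648 mm.


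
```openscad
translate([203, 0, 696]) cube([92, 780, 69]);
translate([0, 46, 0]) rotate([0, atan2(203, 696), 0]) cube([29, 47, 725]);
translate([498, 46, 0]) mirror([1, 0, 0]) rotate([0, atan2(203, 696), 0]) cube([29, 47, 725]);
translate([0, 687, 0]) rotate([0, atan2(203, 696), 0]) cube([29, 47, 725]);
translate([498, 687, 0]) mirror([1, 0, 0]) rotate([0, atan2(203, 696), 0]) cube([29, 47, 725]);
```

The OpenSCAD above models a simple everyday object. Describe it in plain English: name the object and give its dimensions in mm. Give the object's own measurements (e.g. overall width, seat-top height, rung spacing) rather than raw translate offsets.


A sawhorse. A 92×780×69 mm beam (x, y, z) sits on two A-frame leg pairs. Each pair is two raked legs of 29×47 mm section (47 mm along y) splaying symmetrically in x. Each leg rises 696 mm vertically over 203 mm of horizontal reach and is 725 mm long along its own axis. Every leg's outer bottom edge rests on the floor and its outer top edge meets a bottom edge of the beam — the left legs (tilting toward +x) meet the beam's −x bottom edge, the right legs (their mirror images, tilting toward −x) meet its +x bottom edge — so the leg tops tuck under the beam, the beam's underside is 696 mm above the floor, and the feet are 498 mm apart outside-to-outside with the beam centred between them. The two leg pairs are set in 46 mm from either end of the beam.


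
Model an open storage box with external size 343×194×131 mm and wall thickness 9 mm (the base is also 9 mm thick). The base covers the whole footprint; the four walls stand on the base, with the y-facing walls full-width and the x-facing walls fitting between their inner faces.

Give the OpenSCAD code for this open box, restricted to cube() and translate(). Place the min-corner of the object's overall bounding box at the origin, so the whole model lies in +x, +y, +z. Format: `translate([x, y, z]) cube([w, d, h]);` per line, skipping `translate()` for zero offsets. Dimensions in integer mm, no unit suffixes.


cube([343, 194, 9]);
translate([0, 0, 9]) cube([343, 9, 122]);
translate([0, 185, 9]) cube([343, 9, 122]);
translate([0, 9, 9]) cube([9, 176, 122]);
translate([334, 9, 9]) cube([9, 176, 122]);


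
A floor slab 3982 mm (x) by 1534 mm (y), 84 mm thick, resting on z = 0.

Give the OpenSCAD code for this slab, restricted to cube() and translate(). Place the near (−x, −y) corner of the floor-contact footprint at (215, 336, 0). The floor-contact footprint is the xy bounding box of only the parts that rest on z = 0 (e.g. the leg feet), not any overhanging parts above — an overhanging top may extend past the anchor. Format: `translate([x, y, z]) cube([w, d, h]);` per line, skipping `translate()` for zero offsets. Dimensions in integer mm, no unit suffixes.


translate([215, 336, 0]) cube([3982, 1534, 84]);


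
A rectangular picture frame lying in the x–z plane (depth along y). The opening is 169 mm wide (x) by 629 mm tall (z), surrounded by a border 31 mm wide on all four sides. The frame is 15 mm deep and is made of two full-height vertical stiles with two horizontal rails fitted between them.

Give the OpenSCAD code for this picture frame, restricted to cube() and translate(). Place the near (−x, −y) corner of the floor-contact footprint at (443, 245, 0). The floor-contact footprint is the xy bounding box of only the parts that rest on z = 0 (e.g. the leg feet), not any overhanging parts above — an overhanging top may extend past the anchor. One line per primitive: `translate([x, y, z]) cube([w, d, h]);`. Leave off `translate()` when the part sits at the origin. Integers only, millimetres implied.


translate([443, 245, 0]) cube([31, 15, 691]);
translate([643, 245, 0]) cube([31, 15, 691]);
translate([474, 245, 0]) cube([169, 15, 31]);
translate([474, 245, 660]) cube([169, 15, 31]);


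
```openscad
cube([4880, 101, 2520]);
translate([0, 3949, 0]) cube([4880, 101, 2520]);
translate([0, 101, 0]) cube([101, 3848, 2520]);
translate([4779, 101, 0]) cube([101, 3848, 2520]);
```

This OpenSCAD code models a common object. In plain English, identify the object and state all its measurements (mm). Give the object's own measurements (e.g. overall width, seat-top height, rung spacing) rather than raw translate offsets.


The wall frame of a small rectangular building: four walls, each 2520 mm tall and 101 mm thick, enclosing a footprint 4880 mm (x) by 4050 mm (y) outside-to-outside, with no floor or roof. The front and back walls (the −y and +y sides) span the full width; the two side walls fit between them.


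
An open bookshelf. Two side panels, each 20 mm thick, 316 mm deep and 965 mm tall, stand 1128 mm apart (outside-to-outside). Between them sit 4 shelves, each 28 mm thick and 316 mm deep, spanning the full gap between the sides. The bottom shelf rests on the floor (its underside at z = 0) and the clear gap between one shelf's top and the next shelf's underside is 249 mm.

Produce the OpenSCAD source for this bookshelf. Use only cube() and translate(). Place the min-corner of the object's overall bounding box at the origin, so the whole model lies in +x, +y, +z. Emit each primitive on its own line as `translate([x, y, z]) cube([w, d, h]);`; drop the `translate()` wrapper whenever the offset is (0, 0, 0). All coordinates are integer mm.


cube([20, 316, 965]);
translate([1108, 0, 0]) cube([20, 316, 965]);
translate([20, 0, 0]) cube([1088, 316, 28]);
translate([20, 0, 277]) cube([1088, 316, 28]);
translate([20, 0, 554]) cube([1088, 316, 28]);
translate([20, 0, 831]) cube([1088, 316, 28]);


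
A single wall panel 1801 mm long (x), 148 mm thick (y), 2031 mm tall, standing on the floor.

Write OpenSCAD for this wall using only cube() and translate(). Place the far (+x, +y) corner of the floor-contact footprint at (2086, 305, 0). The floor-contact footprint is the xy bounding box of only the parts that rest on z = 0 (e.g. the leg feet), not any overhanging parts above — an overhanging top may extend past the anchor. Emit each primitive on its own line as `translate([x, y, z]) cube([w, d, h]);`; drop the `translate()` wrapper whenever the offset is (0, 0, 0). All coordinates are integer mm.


translate([285, 157, 0]) cube([1801, 148, 2031]);


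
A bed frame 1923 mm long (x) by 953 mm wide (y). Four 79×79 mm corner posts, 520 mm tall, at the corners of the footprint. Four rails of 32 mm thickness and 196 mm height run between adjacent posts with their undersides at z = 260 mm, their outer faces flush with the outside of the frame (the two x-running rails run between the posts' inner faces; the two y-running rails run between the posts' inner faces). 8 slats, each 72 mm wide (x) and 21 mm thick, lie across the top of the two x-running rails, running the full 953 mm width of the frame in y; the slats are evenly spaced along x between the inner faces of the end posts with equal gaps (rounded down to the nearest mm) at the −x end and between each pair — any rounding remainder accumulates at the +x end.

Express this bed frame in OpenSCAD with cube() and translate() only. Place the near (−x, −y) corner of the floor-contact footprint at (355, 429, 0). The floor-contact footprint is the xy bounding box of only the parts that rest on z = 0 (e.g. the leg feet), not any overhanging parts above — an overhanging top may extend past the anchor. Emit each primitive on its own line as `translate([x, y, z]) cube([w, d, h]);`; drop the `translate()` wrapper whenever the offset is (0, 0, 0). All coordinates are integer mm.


translate([355, 429, 0]) cube([79, 79, 520]);
translate([355, 1303, 0]) cube([79, 79, 520]);
translate([2199, 429, 0]) cube([79, 79, 520]);
translate([2199, 1303, 0]) cube([79, 79, 520]);
translate([434, 429, 260]) cube([1765, 32, 196]);
translate([434, 1350, 260]) cube([1765, 32, 196]);
translate([355, 508, 260]) cube([32, 795, 196]);
translate([2246, 508, 260]) cube([32, 795, 196]);
translate([566, 429, 456]) cube([72, 953, 21]);
translate([770, 429, 456]) cube([72, 953, 21]);
translate([974, 429, 456]) cube([72, 953, 21]);
translate([1178, 429, 456]) cube([72, 953, 21]);
translate([1382, 429, 456]) cube([72, 953, 21]);
translate([1586, 429, 456]) cube([72, 953, 21]);
translate([1790, 429, 456]) cube([72, 953, 21]);
translate([1994, 429, 456]) cube([72, 953, 21]);


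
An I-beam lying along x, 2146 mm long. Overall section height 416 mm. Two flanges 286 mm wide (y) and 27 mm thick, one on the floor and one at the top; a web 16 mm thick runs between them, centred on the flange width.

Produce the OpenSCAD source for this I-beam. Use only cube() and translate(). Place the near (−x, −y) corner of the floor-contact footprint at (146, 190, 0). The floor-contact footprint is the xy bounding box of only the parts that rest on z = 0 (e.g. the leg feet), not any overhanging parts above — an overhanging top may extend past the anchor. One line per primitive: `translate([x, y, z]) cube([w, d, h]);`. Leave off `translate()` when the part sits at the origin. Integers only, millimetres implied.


translate([146, 190, 0]) cube([2146, 286, 27]);
translate([146, 325, 27]) cube([2146, 16, 362]);
translate([146, 190, 389]) cube([2146, 286, 27]);


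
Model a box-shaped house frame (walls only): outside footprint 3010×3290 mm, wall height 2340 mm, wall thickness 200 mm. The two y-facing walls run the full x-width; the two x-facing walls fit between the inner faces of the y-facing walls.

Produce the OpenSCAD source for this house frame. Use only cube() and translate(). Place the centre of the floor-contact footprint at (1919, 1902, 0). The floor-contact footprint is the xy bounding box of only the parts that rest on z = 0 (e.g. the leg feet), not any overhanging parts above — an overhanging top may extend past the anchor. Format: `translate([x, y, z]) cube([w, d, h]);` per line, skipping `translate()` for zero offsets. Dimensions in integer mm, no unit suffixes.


translate([414, 257, 0]) cube([3010, 200, 2340]);
translate([414, 3347, 0]) cube([3010, 200, 2340]);
translate([414, 457, 0]) cube([200, 2890, 2340]);
translate([3224, 457, 0]) cube([200, 2890, 2340]);


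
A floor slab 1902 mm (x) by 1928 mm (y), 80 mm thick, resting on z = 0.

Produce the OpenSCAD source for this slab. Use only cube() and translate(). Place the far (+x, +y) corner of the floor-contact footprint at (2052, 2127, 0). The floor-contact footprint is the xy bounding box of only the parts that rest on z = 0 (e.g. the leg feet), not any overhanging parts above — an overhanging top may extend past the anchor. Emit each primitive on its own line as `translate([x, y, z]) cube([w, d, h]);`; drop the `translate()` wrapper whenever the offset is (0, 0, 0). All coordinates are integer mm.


translate([150, 199, 0]) cube([1902, 1928, 80]);


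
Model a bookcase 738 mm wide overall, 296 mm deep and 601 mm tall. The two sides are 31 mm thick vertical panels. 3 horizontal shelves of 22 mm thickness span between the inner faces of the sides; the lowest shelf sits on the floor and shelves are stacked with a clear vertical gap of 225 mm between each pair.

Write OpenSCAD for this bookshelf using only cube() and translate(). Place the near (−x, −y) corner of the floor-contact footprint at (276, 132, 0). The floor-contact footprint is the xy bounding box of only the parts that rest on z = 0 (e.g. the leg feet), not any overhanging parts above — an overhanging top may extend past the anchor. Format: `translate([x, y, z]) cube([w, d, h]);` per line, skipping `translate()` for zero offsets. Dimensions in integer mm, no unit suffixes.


translate([276, 132, 0]) cube([31, 296, 601]);
translate([983, 132, 0]) cube([31, 296, 601]);
translate([307, 132, 0]) cube([676, 296, 22]);
translate([307, 132, 247]) cube([676, 296, 22]);
translate([307, 132, 494]) cube([676, 296, 22]);


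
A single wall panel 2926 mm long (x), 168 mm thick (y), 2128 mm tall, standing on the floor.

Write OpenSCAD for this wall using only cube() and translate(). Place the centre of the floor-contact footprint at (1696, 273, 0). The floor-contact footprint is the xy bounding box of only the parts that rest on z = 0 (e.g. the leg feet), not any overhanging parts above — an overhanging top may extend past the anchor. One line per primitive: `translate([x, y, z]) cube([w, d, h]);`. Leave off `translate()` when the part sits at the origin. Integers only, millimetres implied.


translate([233, 189, 0]) cube([2926, 168, 2128]);


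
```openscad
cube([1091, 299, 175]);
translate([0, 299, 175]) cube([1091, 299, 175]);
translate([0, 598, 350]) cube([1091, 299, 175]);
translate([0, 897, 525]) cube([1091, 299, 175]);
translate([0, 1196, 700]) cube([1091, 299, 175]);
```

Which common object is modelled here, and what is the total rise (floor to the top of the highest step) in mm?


A staircase. The total rise is 875 mm.

5 identical blocks, each offset up and back from the previous — a staircase. Each step is 175 mm tall and there are 5 of them, so the total rise is 5 × 175 = 875 mm.


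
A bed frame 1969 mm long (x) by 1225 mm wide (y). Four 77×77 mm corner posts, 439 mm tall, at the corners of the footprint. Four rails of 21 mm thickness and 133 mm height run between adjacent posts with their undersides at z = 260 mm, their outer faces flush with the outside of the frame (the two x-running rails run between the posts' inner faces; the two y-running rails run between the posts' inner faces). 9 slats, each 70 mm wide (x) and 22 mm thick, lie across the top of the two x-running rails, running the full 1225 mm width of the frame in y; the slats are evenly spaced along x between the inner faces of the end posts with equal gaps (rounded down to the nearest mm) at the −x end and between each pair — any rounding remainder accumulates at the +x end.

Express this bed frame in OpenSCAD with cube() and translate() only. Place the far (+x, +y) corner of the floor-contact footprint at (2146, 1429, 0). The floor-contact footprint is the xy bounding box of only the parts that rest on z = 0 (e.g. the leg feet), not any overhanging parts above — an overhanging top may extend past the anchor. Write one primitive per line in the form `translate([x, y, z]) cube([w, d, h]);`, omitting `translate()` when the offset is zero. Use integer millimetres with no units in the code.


// slat z = rail_z + rail_h = 260 + 133 = 393
// slat gap = ⌊(1815 − 9·70) / 10⌋ = 118
translate([177, 204, 0]) cube([77, 77, 439]);
translate([177, 1352, 0]) cube([77, 77, 439]);
translate([2069, 204, 0]) cube([77, 77, 439]);
translate([2069, 1352, 0]) cube([77, 77, 439]);
translate([254, 204, 260]) cube([1815, 21, 133]);
translate([254, 1408, 260]) cube([1815, 21, 133]);
translate([177, 281, 260]) cube([21, 1071, 133]);
translate([2125, 281, 260]) cube([21, 1071, 133]);
translate([372, 204, 393]) cube([70, 1225, 22]);
translate([560, 204, 393]) cube([70, 1225, 22]);
translate([748, 204, 393]) cube([70, 1225, 22]);
translate([936, 204, 393]) cube([70, 1225, 22]);
translate([1124, 204, 393]) cube([70, 1225, 22]);
translate([1312, 204, 393]) cube([70, 1225, 22]);
translate([1500, 204, 393]) cube([70, 1225, 22]);
translate([1688, 204, 393]) cube([70, 1225, 22]);
translate([1876, 204, 393]) cube([70, 1225, 22]);


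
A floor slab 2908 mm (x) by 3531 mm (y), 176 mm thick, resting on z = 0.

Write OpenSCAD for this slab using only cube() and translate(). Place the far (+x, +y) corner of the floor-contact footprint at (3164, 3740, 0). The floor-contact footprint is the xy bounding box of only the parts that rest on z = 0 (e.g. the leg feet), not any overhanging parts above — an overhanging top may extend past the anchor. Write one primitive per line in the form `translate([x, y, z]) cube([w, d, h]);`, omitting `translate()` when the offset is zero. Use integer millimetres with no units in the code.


translate([256, 209, 0]) cube([2908, 3531, 176]);


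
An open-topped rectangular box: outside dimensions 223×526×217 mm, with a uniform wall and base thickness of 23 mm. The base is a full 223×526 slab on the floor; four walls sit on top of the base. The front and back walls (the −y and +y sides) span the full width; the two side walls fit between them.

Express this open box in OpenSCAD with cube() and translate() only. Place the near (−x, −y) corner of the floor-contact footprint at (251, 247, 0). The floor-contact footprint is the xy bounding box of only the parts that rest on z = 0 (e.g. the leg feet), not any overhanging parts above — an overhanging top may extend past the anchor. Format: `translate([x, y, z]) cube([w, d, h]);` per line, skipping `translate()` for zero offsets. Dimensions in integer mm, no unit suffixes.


translate([251, 247, 0]) cube([223, 526, 23]);
translate([251, 247, 23]) cube([223, 23, 194]);
translate([251, 750, 23]) cube([223, 23, 194]);
translate([251, 270, 23]) cube([23, 480, 194]);
translate([451, 270, 23]) cube([23, 480, 194]);


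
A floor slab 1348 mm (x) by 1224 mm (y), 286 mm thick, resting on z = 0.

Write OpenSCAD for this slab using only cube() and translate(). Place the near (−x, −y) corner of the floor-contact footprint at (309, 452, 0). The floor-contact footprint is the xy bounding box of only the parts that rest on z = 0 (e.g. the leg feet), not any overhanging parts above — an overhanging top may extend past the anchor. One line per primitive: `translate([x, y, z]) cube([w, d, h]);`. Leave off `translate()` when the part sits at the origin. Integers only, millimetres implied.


translate([309, 452, 0]) cube([1348, 1224, 286]);


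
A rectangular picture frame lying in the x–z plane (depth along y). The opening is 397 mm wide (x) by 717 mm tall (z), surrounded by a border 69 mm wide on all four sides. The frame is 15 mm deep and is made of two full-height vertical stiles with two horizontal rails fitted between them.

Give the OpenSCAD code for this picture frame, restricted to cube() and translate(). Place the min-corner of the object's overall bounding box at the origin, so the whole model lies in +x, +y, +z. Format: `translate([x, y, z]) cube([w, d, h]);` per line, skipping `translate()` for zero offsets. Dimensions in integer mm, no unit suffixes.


cube([69, 15, 855]);
translate([466, 0, 0]) cube([69, 15, 855]);
translate([69, 0, 0]) cube([397, 15, 69]);
translate([69, 0, 786]) cube([397, 15, 69]);


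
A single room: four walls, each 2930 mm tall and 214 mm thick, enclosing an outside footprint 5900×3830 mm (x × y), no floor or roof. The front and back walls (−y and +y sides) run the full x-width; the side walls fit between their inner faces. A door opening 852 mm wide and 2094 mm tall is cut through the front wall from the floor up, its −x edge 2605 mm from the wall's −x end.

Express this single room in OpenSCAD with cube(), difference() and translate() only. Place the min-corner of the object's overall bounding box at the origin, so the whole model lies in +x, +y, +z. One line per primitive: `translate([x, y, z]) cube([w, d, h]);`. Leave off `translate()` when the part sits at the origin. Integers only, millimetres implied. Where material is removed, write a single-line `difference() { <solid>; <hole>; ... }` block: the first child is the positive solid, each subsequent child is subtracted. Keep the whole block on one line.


difference() { cube([5900, 214, 2930]); translate([2605, 0, 0]) cube([852, 214, 2094]); }
translate([0, 3616, 0]) cube([5900, 214, 2930]);
translate([0, 214, 0]) cube([214, 3402, 2930]);
translate([5686, 214, 0]) cube([214, 3402, 2930]);


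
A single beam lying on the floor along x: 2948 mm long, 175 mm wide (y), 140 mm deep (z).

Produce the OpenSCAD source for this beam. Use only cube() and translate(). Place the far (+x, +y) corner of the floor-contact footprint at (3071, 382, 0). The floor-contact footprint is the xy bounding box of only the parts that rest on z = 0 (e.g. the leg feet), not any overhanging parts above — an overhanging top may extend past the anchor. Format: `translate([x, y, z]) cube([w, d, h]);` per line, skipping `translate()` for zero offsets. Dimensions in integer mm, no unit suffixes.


translate([123, 207, 0]) cube([2948, 175, 140]);


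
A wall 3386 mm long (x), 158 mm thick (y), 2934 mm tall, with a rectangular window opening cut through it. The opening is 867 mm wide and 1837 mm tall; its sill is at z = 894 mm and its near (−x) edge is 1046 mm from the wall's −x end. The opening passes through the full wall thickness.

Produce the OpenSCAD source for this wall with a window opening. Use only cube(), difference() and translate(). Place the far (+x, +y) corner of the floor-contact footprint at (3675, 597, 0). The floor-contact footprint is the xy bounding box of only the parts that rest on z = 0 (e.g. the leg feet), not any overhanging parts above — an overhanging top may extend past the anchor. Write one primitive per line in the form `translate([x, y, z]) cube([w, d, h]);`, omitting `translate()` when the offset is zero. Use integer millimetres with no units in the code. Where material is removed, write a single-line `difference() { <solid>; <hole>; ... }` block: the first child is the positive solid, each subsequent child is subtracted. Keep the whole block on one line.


difference() { translate([289, 439, 0]) cube([3386, 158, 2934]); translate([1335, 439, 894]) cube([867, 158, 1837]); }


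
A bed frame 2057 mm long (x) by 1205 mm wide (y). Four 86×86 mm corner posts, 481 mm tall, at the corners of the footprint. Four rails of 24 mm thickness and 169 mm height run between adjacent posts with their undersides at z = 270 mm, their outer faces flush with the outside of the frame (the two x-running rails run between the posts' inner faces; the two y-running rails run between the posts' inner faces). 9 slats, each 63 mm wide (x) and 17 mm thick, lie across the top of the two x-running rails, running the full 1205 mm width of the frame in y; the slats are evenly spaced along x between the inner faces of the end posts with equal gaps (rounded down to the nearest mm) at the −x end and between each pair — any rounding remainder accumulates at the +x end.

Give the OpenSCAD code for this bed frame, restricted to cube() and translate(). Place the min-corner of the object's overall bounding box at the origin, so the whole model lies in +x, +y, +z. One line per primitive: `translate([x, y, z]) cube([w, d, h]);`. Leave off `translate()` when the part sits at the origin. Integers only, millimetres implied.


// slat z = rail_z + rail_h = 270 + 169 = 439
// slat gap = ⌊(1885 − 9·63) / 10⌋ = 131
cube([86, 86, 481]);
translate([0, 1119, 0]) cube([86, 86, 481]);
translate([1971, 0, 0]) cube([86, 86, 481]);
translate([1971, 1119, 0]) cube([86, 86, 481]);
translate([86, 0, 270]) cube([1885, 24, 169]);
translate([86, 1181, 270]) cube([1885, 24, 169]);
translate([0, 86, 270]) cube([24, 1033, 169]);
translate([2033, 86, 270]) cube([24, 1033, 169]);
translate([217, 0, 439]) cube([63, 1205, 17]);
translate([411, 0, 439]) cube([63, 1205, 17]);
translate([605, 0, 439]) cube([63, 1205, 17]);
translate([799, 0, 439]) cube([63, 1205, 17]);
translate([993, 0, 439]) cube([63, 1205, 17]);
translate([1187, 0, 439]) cube([63, 1205, 17]);
translate([1381, 0, 439]) cube([63, 1205, 17]);
translate([1575, 0, 439]) cube([63, 1205, 17]);
translate([1769, 0, 439]) cube([63, 1205, 17]);


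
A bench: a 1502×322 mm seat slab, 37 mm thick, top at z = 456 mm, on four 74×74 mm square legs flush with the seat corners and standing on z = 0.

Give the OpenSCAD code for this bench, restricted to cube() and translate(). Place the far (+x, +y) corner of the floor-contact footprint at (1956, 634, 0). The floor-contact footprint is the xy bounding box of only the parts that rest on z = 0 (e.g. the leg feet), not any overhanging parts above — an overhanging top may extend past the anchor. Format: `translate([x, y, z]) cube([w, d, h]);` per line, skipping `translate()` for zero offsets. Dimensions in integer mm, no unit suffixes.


translate([454, 312, 419]) cube([1502, 322, 37]);
translate([454, 312, 0]) cube([74, 74, 419]);
translate([454, 560, 0]) cube([74, 74, 419]);
translate([1882, 312, 0]) cube([74, 74, 419]);
translate([1882, 560, 0]) cube([74, 74, 419]);


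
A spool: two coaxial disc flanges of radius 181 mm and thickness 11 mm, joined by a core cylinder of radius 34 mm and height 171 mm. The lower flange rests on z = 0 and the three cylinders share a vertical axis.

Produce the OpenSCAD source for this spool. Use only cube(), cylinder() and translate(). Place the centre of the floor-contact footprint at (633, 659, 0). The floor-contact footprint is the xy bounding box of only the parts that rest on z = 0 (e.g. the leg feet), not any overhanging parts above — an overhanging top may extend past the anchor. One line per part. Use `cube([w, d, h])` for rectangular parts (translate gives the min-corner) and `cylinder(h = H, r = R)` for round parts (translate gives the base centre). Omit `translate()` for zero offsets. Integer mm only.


translate([633, 659, 0]) cylinder(h = 11, r = 181);
translate([633, 659, 11]) cylinder(h = 171, r = 34);
translate([633, 659, 182]) cylinder(h = 11, r = 181);


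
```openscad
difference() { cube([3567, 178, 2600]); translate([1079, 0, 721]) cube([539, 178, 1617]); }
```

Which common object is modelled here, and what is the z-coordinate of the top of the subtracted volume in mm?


A wall with a window opening. The window head height is 2338 mm.

A wall with a rectangular opening subtracted — a window. Sill at z = 721, opening 1617 mm tall, so the head is at 721 + 1617 = 2338 mm.


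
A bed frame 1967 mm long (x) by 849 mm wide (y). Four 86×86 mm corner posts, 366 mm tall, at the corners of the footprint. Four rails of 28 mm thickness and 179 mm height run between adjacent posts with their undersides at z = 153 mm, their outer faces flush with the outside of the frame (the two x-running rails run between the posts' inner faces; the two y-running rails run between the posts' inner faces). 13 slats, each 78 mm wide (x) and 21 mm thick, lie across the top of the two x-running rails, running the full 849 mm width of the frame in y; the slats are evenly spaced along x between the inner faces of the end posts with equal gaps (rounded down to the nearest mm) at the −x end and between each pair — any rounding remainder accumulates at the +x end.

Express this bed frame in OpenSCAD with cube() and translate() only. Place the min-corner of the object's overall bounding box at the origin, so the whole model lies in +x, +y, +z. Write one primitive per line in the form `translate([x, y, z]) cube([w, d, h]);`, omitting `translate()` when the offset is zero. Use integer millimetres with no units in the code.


cube([86, 86, 366]);
translate([0, 763, 0]) cube([86, 86, 366]);
translate([1881, 0, 0]) cube([86, 86, 366]);
translate([1881, 763, 0]) cube([86, 86, 366]);
translate([86, 0, 153]) cube([1795, 28, 179]);
translate([86, 821, 153]) cube([1795, 28, 179]);
translate([0, 86, 153]) cube([28, 677, 179]);
translate([1939, 86, 153]) cube([28, 677, 179]);
translate([141, 0, 332]) cube([78, 849, 21]);
translate([274, 0, 332]) cube([78, 849, 21]);
translate([407, 0, 332]) cube([78, 849, 21]);
translate([540, 0, 332]) cube([78, 849, 21]);
translate([673, 0, 332]) cube([78, 849, 21]);
translate([806, 0, 332]) cube([78, 849, 21]);
translate([939, 0, 332]) cube([78, 849, 21]);
translate([1072, 0, 332]) cube([78, 849, 21]);
translate([1205, 0, 332]) cube([78, 849, 21]);
translate([1338, 0, 332]) cube([78, 849, 21]);
translate([1471, 0, 332]) cube([78, 849, 21]);
translate([1604, 0, 332]) cube([78, 849, 21]);
translate([1737, 0, 332]) cube([78, 849, 21]);


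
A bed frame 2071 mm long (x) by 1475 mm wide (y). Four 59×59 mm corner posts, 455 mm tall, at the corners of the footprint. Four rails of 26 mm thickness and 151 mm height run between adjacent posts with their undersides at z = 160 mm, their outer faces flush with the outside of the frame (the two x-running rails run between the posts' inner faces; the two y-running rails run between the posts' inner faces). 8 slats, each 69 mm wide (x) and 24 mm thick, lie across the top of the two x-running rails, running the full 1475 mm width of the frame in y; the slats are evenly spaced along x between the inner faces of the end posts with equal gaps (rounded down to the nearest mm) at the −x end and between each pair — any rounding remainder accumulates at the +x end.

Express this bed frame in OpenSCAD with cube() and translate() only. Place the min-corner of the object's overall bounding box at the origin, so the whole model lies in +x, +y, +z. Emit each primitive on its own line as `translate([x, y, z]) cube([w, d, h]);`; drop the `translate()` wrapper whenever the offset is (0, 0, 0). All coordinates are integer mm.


cube([59, 59, 455]);
translate([0, 1416, 0]) cube([59, 59, 455]);
translate([2012, 0, 0]) cube([59, 59, 455]);
translate([2012, 1416, 0]) cube([59, 59, 455]);
translate([59, 0, 160]) cube([1953, 26, 151]);
translate([59, 1449, 160]) cube([1953, 26, 151]);
translate([0, 59, 160]) cube([26, 1357, 151]);
translate([2045, 59, 160]) cube([26, 1357, 151]);
translate([214, 0, 311]) cube([69, 1475, 24]);
translate([438, 0, 311]) cube([69, 1475, 24]);
translate([662, 0, 311]) cube([69, 1475, 24]);
translate([886, 0, 311]) cube([69, 1475, 24]);
translate([1110, 0, 311]) cube([69, 1475, 24]);
translate([1334, 0, 311]) cube([69, 1475, 24]);
translate([1558, 0, 311]) cube([69, 1475, 24]);
translate([1782, 0, 311]) cube([69, 1475, 24]);


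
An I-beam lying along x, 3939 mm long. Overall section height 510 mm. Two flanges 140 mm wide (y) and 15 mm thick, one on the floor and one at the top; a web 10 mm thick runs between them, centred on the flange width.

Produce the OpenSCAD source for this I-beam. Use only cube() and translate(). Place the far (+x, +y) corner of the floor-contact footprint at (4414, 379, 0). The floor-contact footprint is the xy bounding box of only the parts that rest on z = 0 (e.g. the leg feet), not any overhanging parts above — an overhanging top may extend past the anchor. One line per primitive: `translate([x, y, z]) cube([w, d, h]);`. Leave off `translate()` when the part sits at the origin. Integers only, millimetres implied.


translate([475, 239, 0]) cube([3939, 140, 15]);
translate([475, 304, 15]) cube([3939, 10, 480]);
translate([475, 239, 495]) cube([3939, 140, 15]);
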